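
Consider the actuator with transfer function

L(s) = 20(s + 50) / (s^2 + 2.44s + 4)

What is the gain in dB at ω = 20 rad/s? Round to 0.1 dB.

8.6 dB

At s = jω = j20:
zero (s+50): 50 + j20 → |·| = √(50²+20²) = √2900 ≈ 53.852, ∠ = arctan(20/50) ≈ 21.80°
quadratic: (j20)² + 2.44·j20 + 4 = -396 + j48.8 → |·| ≈ 399, ∠ ≈ 172.97°
|L| = 20 · 53.852 / 399 ≈ 2.6993
Gain = 20 log₁₀(2.6993) ≈ 8.63 dB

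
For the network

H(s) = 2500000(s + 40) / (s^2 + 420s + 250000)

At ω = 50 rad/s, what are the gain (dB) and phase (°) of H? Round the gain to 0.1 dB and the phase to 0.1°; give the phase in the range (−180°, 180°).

At s = jω = j50:
zero (s+40): 40 + j50 → |·| = √(40²+50²) = √4100 ≈ 64.031, ∠ = arctan(50/40) ≈ 51.34°
quadratic: (j50)² + 420·j50 + 250000 = 247500 + j21000 → |·| ≈ 2.4839e+05, ∠ ≈ 4.85°
|H| = 2500000 · 64.031 / 2.4839e+05 ≈ 644.46
Gain = 20 log₁₀(644.46) ≈ 56.18 dB
∠H = 51.34° − 4.85° = 46.49°

56.2 dB, 46.5°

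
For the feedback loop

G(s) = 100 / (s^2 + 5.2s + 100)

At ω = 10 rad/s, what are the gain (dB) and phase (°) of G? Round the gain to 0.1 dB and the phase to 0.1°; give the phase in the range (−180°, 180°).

At s = jω = j10:
quadratic: (j10)² + 5.2·j10 + 100 = 0 + j52 → |·| ≈ 52, ∠ ≈ 90.00°
|G| = 100 / 52 ≈ 1.9231
Gain = 20 log₁₀(1.9231) ≈ 5.68 dB
∠G = 0.00° − 90.00° = -90.00°

5.7 dB, -90.0°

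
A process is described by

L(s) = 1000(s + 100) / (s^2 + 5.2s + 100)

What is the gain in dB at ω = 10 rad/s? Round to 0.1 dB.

At s = jω = j10:
zero (s+100): 100 + j10 → |·| = √(100²+10²) = √10100 ≈ 100.5, ∠ = arctan(10/100) ≈ 5.71°
quadratic: (j10)² + 5.2·j10 + 100 = 0 + j52 → |·| ≈ 52, ∠ ≈ 90.00°
|L| = 1000 · 100.5 / 52 ≈ 1932.7
Gain = 20 log₁₀(1932.7) ≈ 65.72 dB

65.7 dB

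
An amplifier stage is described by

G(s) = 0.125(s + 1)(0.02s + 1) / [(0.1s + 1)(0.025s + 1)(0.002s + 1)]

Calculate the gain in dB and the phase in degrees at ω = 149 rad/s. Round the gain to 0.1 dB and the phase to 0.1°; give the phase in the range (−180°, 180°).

At ω = 149 rad/s:
zero (1 + j149·1) = 1 + j149 → |·| ≈ 149, ∠ ≈ 89.62°
zero (1 + j149·0.02) = 1 + j2.98 → |·| ≈ 3.1433, ∠ ≈ 71.45°
pole (1 + j149·0.1) = 1 + j14.9 → |·| ≈ 14.934, ∠ ≈ 86.16°
pole (1 + j149·0.025) = 1 + j3.725 → |·| ≈ 3.8569, ∠ ≈ 74.97°
pole (1 + j149·0.002) = 1 + j0.298 → |·| ≈ 1.0435, ∠ ≈ 16.59°
|G| = 0.125 · 149 · 3.1433 / (14.934 · 3.8569 · 1.0435) ≈ 0.97404
Gain = 20 log₁₀(0.97404) ≈ -0.23 dB
∠G = (89.62° + 71.45°) − (86.16° + 74.97° + 16.59°) = -16.65°

-0.2 dB, -16.7°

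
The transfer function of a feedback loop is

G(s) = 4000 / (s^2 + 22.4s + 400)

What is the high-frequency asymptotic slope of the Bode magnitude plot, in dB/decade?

-40 dB/decade

Each pole contributes −20 dB/decade at high frequency; each zero contributes +20 dB/decade.
Net: 0 zero(s) − 2 pole(s) → -40 dB/decade.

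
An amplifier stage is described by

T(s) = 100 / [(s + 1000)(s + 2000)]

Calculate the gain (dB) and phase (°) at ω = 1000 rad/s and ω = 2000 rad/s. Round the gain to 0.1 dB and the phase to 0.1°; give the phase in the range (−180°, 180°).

At s = jω = j1000:
pole (s+1000): 1000 + j1000 → |·| = √(1000²+1000²) = √2000000 ≈ 1414.2, ∠ = arctan(1000/1000) ≈ 45.00°
pole (s+2000): 2000 + j1000 → |·| = √(2000²+1000²) = √5000000 ≈ 2236.1, ∠ = arctan(1000/2000) ≈ 26.57°
|T| = 100 / 3.1623e+06 ≈ 3.1623e-05
Gain = 20 log₁₀(3.1623e-05) ≈ -90.00 dB
∠T = 0.00° − 71.57° = -71.57°

At s = jω = j2000:
pole (s+1000): 1000 + j2000 → |·| = √(1000²+2000²) = √5000000 ≈ 2236.1, ∠ = arctan(2000/1000) ≈ 63.43°
pole (s+2000): 2000 + j2000 → |·| = √(2000²+2000²) = √8000000 ≈ 2828.4, ∠ = arctan(2000/2000) ≈ 45.00°
|T| = 100 / 6.3246e+06 ≈ 1.5811e-05
Gain = 20 log₁₀(1.5811e-05) ≈ -96.02 dB
∠T = 0.00° − 108.43° = -108.43°

ω = 1000: -90.0 dB, -71.6°; ω = 2000: -96.0 dB, -108.4°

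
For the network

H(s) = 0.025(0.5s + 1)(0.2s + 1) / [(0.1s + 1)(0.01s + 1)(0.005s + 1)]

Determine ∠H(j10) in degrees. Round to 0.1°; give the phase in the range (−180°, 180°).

At ω = 10 rad/s:
zero (1 + j10·0.5) = 1 + j5 → |·| ≈ 5.099, ∠ ≈ 78.69°
zero (1 + j10·0.2) = 1 + j2 → |·| ≈ 2.2361, ∠ ≈ 63.43°
pole (1 + j10·0.1) = 1 + j1 → |·| ≈ 1.4142, ∠ ≈ 45.00°
pole (1 + j10·0.01) = 1 + j0.1 → |·| ≈ 1.005, ∠ ≈ 5.71°
pole (1 + j10·0.005) = 1 + j0.05 → |·| ≈ 1.0012, ∠ ≈ 2.86°
∠H = (78.69° + 63.43°) − (45.00° + 5.71° + 2.86°) = 88.55°

88.6°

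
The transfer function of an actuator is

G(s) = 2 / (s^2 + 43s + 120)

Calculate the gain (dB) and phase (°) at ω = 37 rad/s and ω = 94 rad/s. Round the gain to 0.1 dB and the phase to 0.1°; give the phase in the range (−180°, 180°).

Substitute s = j37:
Numerator: 2 = 2 + j0
Denominator: (j37)^2 + 43(j37) + 120 = -1249 + j1591
|N| = √(2² + 0²) ≈ 2, ∠N ≈ 0.00°
|D| = √(1249² + 1591²) ≈ 2022.7, ∠D ≈ 128.13°
|G| = 2 / 2022.7 ≈ 0.00098878
Gain = 20 log₁₀(0.00098878) ≈ -60.10 dB
∠G = 0.00° − 128.13° = -128.13°

Substitute s = j94:
Numerator: 2 = 2 + j0
Denominator: (j94)^2 + 43(j94) + 120 = -8716 + j4042
|N| = √(2² + 0²) ≈ 2, ∠N ≈ 0.00°
|D| = √(8716² + 4042²) ≈ 9607.6, ∠D ≈ 155.12°
|G| = 2 / 9607.6 ≈ 0.00020817
Gain = 20 log₁₀(0.00020817) ≈ -73.63 dB
∠G = 0.00° − 155.12° = -155.12°

ω = 37: -60.1 dB, -128.1°; ω = 94: -73.6 dB, -155.1°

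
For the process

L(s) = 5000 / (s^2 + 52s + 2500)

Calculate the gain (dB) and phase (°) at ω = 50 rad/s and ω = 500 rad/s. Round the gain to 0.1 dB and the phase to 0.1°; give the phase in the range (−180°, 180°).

ω = 50: 5.7 dB, -90.0°; ω = 500: -33.9 dB, -174.0°

At s = jω = j50:
quadratic: (j50)² + 52·j50 + 2500 = 0 + j2600 → |·| ≈ 2600, ∠ ≈ 90.00°
|L| = 5000 / 2600 ≈ 1.9231
Gain = 20 log₁₀(1.9231) ≈ 5.68 dB
∠L = 0.00° − 90.00° = -90.00°

At s = jω = j500:
quadratic: (j500)² + 52·j500 + 2500 = -247500 + j26000 → |·| ≈ 2.4886e+05, ∠ ≈ 174.00°
|L| = 5000 / 2.4886e+05 ≈ 0.020092
Gain = 20 log₁₀(0.020092) ≈ -33.94 dB
∠L = 0.00° − 174.00° = -174.00°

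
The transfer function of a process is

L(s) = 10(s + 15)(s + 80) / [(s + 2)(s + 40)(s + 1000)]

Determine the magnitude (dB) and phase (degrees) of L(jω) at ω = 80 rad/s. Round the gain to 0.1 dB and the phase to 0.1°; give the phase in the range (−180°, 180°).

-37.8 dB, -32.2°

At s = jω = j80:
zero (s+15): 15 + j80 → |·| = √(15²+80²) = √6625 ≈ 81.394, ∠ = arctan(80/15) ≈ 79.38°
zero (s+80): 80 + j80 → |·| = √(80²+80²) = √12800 ≈ 113.14, ∠ = arctan(80/80) ≈ 45.00°
pole (s+2): 2 + j80 → |·| = √(2²+80²) = √6404 ≈ 80.025, ∠ = arctan(80/2) ≈ 88.57°
pole (s+40): 40 + j80 → |·| = √(40²+80²) = √8000 ≈ 89.443, ∠ = arctan(80/40) ≈ 63.43°
pole (s+1000): 1000 + j80 → |·| = √(1000²+80²) = √1006400 ≈ 1003.2, ∠ = arctan(80/1000) ≈ 4.57°
|L| = 10 · 9208.9 / 7.1806e+06 ≈ 0.012825
Gain = 20 log₁₀(0.012825) ≈ -37.84 dB
∠L = 124.38° − 156.57° = -32.19°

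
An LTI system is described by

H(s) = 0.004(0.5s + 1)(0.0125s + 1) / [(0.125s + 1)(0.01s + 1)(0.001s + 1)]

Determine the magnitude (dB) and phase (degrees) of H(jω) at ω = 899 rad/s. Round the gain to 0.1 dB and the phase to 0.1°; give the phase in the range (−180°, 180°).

-36.6 dB, -40.3°

At ω = 899 rad/s:
zero (1 + j899·0.5) = 1 + j449.5 → |·| ≈ 449.5, ∠ ≈ 89.87°
zero (1 + j899·0.0125) = 1 + j11.2375 → |·| ≈ 11.282, ∠ ≈ 84.91°
pole (1 + j899·0.125) = 1 + j112.375 → |·| ≈ 112.38, ∠ ≈ 89.49°
pole (1 + j899·0.01) = 1 + j8.99 → |·| ≈ 9.0454, ∠ ≈ 83.65°
pole (1 + j899·0.001) = 1 + j0.899 → |·| ≈ 1.3447, ∠ ≈ 41.96°
|H| = 0.004 · 449.5 · 11.282 / (112.38 · 9.0454 · 1.3447) ≈ 0.01484
Gain = 20 log₁₀(0.01484) ≈ -36.57 dB
∠H = (89.87° + 84.91°) − (89.49° + 83.65° + 41.96°) = -40.32°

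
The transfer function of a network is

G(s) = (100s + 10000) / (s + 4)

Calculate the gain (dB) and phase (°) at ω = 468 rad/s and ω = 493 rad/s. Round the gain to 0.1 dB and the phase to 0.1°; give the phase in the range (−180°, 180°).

Substitute s = j468:
Numerator: 100(j468) + 10000 = 10000 + j46800
Denominator: (j468) + 4 = 4 + j468
|N| = √(10000² + 46800²) ≈ 47856, ∠N ≈ 77.94°
|D| = √(4² + 468²) ≈ 468.02, ∠D ≈ 89.51°
|G| = 47856 / 468.02 ≈ 102.25
Gain = 20 log₁₀(102.25) ≈ 40.19 dB
∠G = 77.94° − 89.51° = -11.57°

Substitute s = j493:
Numerator: 100(j493) + 10000 = 10000 + j49300
Denominator: (j493) + 4 = 4 + j493
|N| = √(10000² + 49300²) ≈ 50304, ∠N ≈ 78.53°
|D| = √(4² + 493²) ≈ 493.02, ∠D ≈ 89.54°
|G| = 50304 / 493.02 ≈ 102.03
Gain = 20 log₁₀(102.03) ≈ 40.17 dB
∠G = 78.53° − 89.54° = -11.01°

ω = 468: 40.2 dB, -11.6°; ω = 493: 40.2 dB, -11.0°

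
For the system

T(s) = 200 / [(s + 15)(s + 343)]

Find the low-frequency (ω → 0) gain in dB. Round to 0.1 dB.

T(0) = 200 / (15·343) ≈ 0.038873
20 log₁₀(0.038873) ≈ -28.21 dB

-28.2 dB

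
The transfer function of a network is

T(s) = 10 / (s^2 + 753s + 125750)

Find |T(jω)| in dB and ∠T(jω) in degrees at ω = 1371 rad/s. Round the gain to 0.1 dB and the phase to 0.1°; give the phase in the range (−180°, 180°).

Substitute s = j1371:
Numerator: 10 = 10 + j0
Denominator: (j1371)^2 + 753(j1371) + 125750 = -1753891 + j1032363
|N| = √(10² + 0²) ≈ 10, ∠N ≈ 0.00°
|D| = √(1753891² + 1032363²) ≈ 2.0352e+06, ∠D ≈ 149.52°
|T| = 10 / 2.0352e+06 ≈ 4.9135e-06
Gain = 20 log₁₀(4.9135e-06) ≈ -106.17 dB
∠T = 0.00° − 149.52° = -149.52°

-106.2 dB, -149.5°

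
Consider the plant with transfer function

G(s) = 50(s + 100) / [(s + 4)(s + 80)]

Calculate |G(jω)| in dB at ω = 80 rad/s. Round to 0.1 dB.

-3.0 dB

At s = jω = j80:
zero (s+100): 100 + j80 → |·| = √(100²+80²) = √16400 ≈ 128.06, ∠ = arctan(80/100) ≈ 38.66°
pole (s+4): 4 + j80 → |·| = √(4²+80²) = √6416 ≈ 80.1, ∠ = arctan(80/4) ≈ 87.14°
pole (s+80): 80 + j80 → |·| = √(80²+80²) = √12800 ≈ 113.14, ∠ = arctan(80/80) ≈ 45.00°
|G| = 50 · 128.06 / 9062.5 ≈ 0.70654
Gain = 20 log₁₀(0.70654) ≈ -3.02 dB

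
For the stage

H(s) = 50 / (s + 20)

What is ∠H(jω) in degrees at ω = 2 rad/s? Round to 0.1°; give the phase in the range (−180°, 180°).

Substitute s = j2:
Numerator: 50 = 50 + j0
Denominator: (j2) + 20 = 20 + j2
|N| = √(50² + 0²) ≈ 50, ∠N ≈ 0.00°
|D| = √(20² + 2²) ≈ 20.1, ∠D ≈ 5.71°
∠H = 0.00° − 5.71° = -5.71°

-5.7°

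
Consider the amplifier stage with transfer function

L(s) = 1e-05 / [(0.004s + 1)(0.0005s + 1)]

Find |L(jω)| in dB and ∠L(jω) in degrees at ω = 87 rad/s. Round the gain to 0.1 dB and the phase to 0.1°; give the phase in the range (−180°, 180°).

At ω = 87 rad/s:
pole (1 + j87·0.004) = 1 + j0.348 → |·| ≈ 1.0588, ∠ ≈ 19.19°
pole (1 + j87·0.0005) = 1 + j0.0435 → |·| ≈ 1.0009, ∠ ≈ 2.49°
|L| = 1e-05 · 1 / (1.0588 · 1.0009) ≈ 9.4362e-06
Gain = 20 log₁₀(9.4362e-06) ≈ -100.50 dB
∠L = (0°) − (19.19° + 2.49°) = -21.68°

-100.5 dB, -21.7°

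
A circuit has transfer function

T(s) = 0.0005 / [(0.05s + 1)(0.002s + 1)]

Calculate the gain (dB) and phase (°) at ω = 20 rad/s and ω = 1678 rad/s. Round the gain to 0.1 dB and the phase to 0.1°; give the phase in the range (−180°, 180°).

ω = 20: -69.0 dB, -47.3°; ω = 1678: -115.4 dB, -162.7°

At ω = 20 rad/s:
pole (1 + j20·0.05) = 1 + j1 → |·| ≈ 1.4142, ∠ ≈ 45.00°
pole (1 + j20·0.002) = 1 + j0.04 → |·| ≈ 1.0008, ∠ ≈ 2.29°
|T| = 0.0005 · 1 / (1.4142 · 1.0008) ≈ 0.00035327
Gain = 20 log₁₀(0.00035327) ≈ -69.04 dB
∠T = (0°) − (45.00° + 2.29°) = -47.29°

At ω = 1678 rad/s:
pole (1 + j1678·0.05) = 1 + j83.9 → |·| ≈ 83.906, ∠ ≈ 89.32°
pole (1 + j1678·0.002) = 1 + j3.356 → |·| ≈ 3.5018, ∠ ≈ 73.41°
|T| = 0.0005 · 1 / (83.906 · 3.5018) ≈ 1.7017e-06
Gain = 20 log₁₀(1.7017e-06) ≈ -115.38 dB
∠T = (0°) − (89.32° + 73.41°) = -162.73°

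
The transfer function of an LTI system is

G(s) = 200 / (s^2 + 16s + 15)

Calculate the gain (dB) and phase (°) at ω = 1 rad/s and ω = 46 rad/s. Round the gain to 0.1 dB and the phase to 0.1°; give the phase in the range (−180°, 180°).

Substitute s = j1:
Numerator: 200 = 200 + j0
Denominator: (j1)^2 + 16(j1) + 15 = 14 + j16
|N| = √(200² + 0²) ≈ 200, ∠N ≈ 0.00°
|D| = √(14² + 16²) ≈ 21.26, ∠D ≈ 48.81°
|G| = 200 / 21.26 ≈ 9.4073
Gain = 20 log₁₀(9.4073) ≈ 19.47 dB
∠G = 0.00° − 48.81° = -48.81°

Substitute s = j46:
Numerator: 200 = 200 + j0
Denominator: (j46)^2 + 16(j46) + 15 = -2101 + j736
|N| = √(200² + 0²) ≈ 200, ∠N ≈ 0.00°
|D| = √(2101² + 736²) ≈ 2226.2, ∠D ≈ 160.69°
|G| = 200 / 2226.2 ≈ 0.089839
Gain = 20 log₁₀(0.089839) ≈ -20.93 dB
∠G = 0.00° − 160.69° = -160.69°

ω = 1: 19.5 dB, -48.8°; ω = 46: -20.9 dB, -160.7°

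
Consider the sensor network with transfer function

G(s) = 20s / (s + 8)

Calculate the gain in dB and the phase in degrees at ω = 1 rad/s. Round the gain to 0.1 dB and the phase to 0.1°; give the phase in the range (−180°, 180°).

7.9 dB, 82.9°

At s = jω = j1:
zero at origin: s = j1 → |·| = 1, ∠ = 90.00°
pole (s+8): 8 + j1 → |·| = √(8²+1²) = √65 ≈ 8.0623, ∠ = arctan(1/8) ≈ 7.13°
|G| = 20 · 1 / 8.0623 ≈ 2.4807
Gain = 20 log₁₀(2.4807) ≈ 7.89 dB
∠G = 90.00° − 7.13° = 82.87°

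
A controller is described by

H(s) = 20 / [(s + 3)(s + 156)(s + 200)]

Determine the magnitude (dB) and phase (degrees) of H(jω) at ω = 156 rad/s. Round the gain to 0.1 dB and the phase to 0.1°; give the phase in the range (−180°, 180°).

At s = jω = j156:
pole (s+3): 3 + j156 → |·| = √(3²+156²) = √24345 ≈ 156.03, ∠ = arctan(156/3) ≈ 88.90°
pole (s+156): 156 + j156 → |·| = √(156²+156²) = √48672 ≈ 220.62, ∠ = arctan(156/156) ≈ 45.00°
pole (s+200): 200 + j156 → |·| = √(200²+156²) = √64336 ≈ 253.65, ∠ = arctan(156/200) ≈ 37.95°
|H| = 20 / 8.7315e+06 ≈ 2.2906e-06
Gain = 20 log₁₀(2.2906e-06) ≈ -112.80 dB
∠H = 0.00° − 171.85° = -171.85°

-112.8 dB, -171.9°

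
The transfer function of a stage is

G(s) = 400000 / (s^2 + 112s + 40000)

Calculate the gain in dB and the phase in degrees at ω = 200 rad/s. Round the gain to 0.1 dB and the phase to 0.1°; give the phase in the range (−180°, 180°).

At s = jω = j200:
quadratic: (j200)² + 112·j200 + 40000 = 0 + j22400 → |·| ≈ 22400, ∠ ≈ 90.00°
|G| = 400000 / 22400 ≈ 17.857
Gain = 20 log₁₀(17.857) ≈ 25.04 dB
∠G = 0.00° − 90.00° = -90.00°

25.0 dB, -90.0°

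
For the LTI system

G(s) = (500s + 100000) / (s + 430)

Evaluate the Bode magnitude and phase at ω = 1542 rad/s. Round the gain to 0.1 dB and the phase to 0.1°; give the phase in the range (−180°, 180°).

Substitute s = j1542:
Numerator: 500(j1542) + 100000 = 100000 + j771000
Denominator: (j1542) + 430 = 430 + j1542
|N| = √(100000² + 771000²) ≈ 7.7746e+05, ∠N ≈ 82.61°
|D| = √(430² + 1542²) ≈ 1600.8, ∠D ≈ 74.42°
|G| = 7.7746e+05 / 1600.8 ≈ 485.67
Gain = 20 log₁₀(485.67) ≈ 53.73 dB
∠G = 82.61° − 74.42° = 8.19°

53.7 dB, 8.2°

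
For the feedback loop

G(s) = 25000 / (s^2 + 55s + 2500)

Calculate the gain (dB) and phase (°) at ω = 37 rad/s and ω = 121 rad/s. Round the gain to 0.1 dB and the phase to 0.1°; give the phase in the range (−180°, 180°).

At s = jω = j37:
quadratic: (j37)² + 55·j37 + 2500 = 1131 + j2035 → |·| ≈ 2328.2, ∠ ≈ 60.94°
|G| = 25000 / 2328.2 ≈ 10.738
Gain = 20 log₁₀(10.738) ≈ 20.62 dB
∠G = 0.00° − 60.94° = -60.94°

At s = jω = j121:
quadratic: (j121)² + 55·j121 + 2500 = -12141 + j6655 → |·| ≈ 13845, ∠ ≈ 151.27°
|G| = 25000 / 13845 ≈ 1.8057
Gain = 20 log₁₀(1.8057) ≈ 5.13 dB
∠G = 0.00° − 151.27° = -151.27°

ω = 37: 20.6 dB, -60.9°; ω = 121: 5.1 dB, -151.3°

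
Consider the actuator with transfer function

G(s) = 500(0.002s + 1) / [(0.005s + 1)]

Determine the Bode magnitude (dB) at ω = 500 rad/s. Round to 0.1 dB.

At ω = 500 rad/s:
zero (1 + j500·0.002) = 1 + j1 → |·| ≈ 1.4142, ∠ ≈ 45.00°
pole (1 + j500·0.005) = 1 + j2.5 → |·| ≈ 2.6926, ∠ ≈ 68.20°
|G| = 500 · 1.4142 / (2.6926) ≈ 262.61
Gain = 20 log₁₀(262.61) ≈ 48.39 dB

48.4 dB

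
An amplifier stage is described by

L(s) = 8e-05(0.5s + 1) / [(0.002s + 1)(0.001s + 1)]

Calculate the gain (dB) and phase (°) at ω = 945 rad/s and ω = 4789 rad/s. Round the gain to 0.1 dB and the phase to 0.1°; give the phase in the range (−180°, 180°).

ω = 945: -37.8 dB, -15.6°; ω = 4789: -47.8 dB, -72.3°

At ω = 945 rad/s:
zero (1 + j945·0.5) = 1 + j472.5 → |·| ≈ 472.5, ∠ ≈ 89.88°
pole (1 + j945·0.002) = 1 + j1.89 → |·| ≈ 2.1382, ∠ ≈ 62.12°
pole (1 + j945·0.001) = 1 + j0.945 → |·| ≈ 1.3759, ∠ ≈ 43.38°
|L| = 8e-05 · 472.5 / (2.1382 · 1.3759) ≈ 0.012849
Gain = 20 log₁₀(0.012849) ≈ -37.82 dB
∠L = (89.88°) − (62.12° + 43.38°) = -15.62°

At ω = 4789 rad/s:
zero (1 + j4789·0.5) = 1 + j2394.5 → |·| ≈ 2394.5, ∠ ≈ 89.98°
pole (1 + j4789·0.002) = 1 + j9.578 → |·| ≈ 9.6301, ∠ ≈ 84.04°
pole (1 + j4789·0.001) = 1 + j4.789 → |·| ≈ 4.8923, ∠ ≈ 78.21°
|L| = 8e-05 · 2394.5 / (9.6301 · 4.8923) ≈ 0.0040659
Gain = 20 log₁₀(0.0040659) ≈ -47.82 dB
∠L = (89.98°) − (84.04° + 78.21°) = -72.27°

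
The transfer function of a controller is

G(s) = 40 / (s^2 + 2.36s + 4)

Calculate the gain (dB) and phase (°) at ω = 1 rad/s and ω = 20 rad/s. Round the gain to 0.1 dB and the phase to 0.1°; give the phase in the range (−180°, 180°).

ω = 1: 20.4 dB, -38.2°; ω = 20: -20.0 dB, -173.2°

At s = jω = j1:
quadratic: (j1)² + 2.36·j1 + 4 = 3 + j2.36 → |·| ≈ 3.817, ∠ ≈ 38.19°
|G| = 40 / 3.817 ≈ 10.479
Gain = 20 log₁₀(10.479) ≈ 20.41 dB
∠G = 0.00° − 38.19° = -38.19°

At s = jω = j20:
quadratic: (j20)² + 2.36·j20 + 4 = -396 + j47.2 → |·| ≈ 398.8, ∠ ≈ 173.20°
|G| = 40 / 398.8 ≈ 0.1003
Gain = 20 log₁₀(0.1003) ≈ -19.97 dB
∠G = 0.00° − 173.20° = -173.20°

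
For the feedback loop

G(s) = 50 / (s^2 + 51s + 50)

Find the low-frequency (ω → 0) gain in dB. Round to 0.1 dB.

G(0) = 50 / 50 = 1
20 log₁₀(1) ≈ 0.00 dB

0.0 dB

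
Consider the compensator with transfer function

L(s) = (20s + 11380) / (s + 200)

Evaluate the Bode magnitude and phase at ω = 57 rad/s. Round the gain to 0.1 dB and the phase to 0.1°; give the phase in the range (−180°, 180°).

34.8 dB, -10.2°

Substitute s = j57:
Numerator: 20(j57) + 11380 = 11380 + j1140
Denominator: (j57) + 200 = 200 + j57
|N| = √(11380² + 1140²) ≈ 11437, ∠N ≈ 5.72°
|D| = √(200² + 57²) ≈ 207.96, ∠D ≈ 15.91°
|L| = 11437 / 207.96 ≈ 54.996
Gain = 20 log₁₀(54.996) ≈ 34.81 dB
∠L = 5.72° − 15.91° = -10.19°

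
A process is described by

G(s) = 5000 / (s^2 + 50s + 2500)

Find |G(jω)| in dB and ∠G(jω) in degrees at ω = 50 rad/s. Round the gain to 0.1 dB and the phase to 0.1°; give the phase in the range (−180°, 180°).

6.0 dB, -90.0°

At s = jω = j50:
quadratic: (j50)² + 50·j50 + 2500 = 0 + j2500 → |·| ≈ 2500, ∠ ≈ 90.00°
|G| = 5000 / 2500 ≈ 2
Gain = 20 log₁₀(2) ≈ 6.02 dB
∠G = 0.00° − 90.00° = -90.00°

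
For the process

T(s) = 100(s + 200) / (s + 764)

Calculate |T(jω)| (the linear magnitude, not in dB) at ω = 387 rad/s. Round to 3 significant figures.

50.9

At s = jω = j387:
zero (s+200): 200 + j387 → |·| = √(200²+387²) = √189769 ≈ 435.62, ∠ = arctan(387/200) ≈ 62.67°
pole (s+764): 764 + j387 → |·| = √(764²+387²) = √733465 ≈ 856.43, ∠ = arctan(387/764) ≈ 26.86°
|T| = 100 · 435.62 / 856.43 ≈ 50.865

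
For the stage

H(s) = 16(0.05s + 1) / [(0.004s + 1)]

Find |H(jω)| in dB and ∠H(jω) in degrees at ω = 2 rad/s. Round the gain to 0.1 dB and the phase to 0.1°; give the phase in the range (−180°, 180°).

24.1 dB, 5.3°

At ω = 2 rad/s:
zero (1 + j2·0.05) = 1 + j0.1 → |·| ≈ 1.005, ∠ ≈ 5.71°
pole (1 + j2·0.004) = 1 + j0.008 → |·| ≈ 1, ∠ ≈ 0.46°
|H| = 16 · 1.005 / (1) ≈ 16.08
Gain = 20 log₁₀(16.08) ≈ 24.13 dB
∠H = (5.71°) − (0.46°) = 5.25°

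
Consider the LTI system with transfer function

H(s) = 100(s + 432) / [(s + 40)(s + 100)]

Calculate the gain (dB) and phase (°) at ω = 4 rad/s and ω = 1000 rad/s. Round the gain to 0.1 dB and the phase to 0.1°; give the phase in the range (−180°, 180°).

At s = jω = j4:
zero (s+432): 432 + j4 → |·| = √(432²+4²) = √186640 ≈ 432.02, ∠ = arctan(4/432) ≈ 0.53°
pole (s+40): 40 + j4 → |·| = √(40²+4²) = √1616 ≈ 40.2, ∠ = arctan(4/40) ≈ 5.71°
pole (s+100): 100 + j4 → |·| = √(100²+4²) = √10016 ≈ 100.08, ∠ = arctan(4/100) ≈ 2.29°
|H| = 100 · 432.02 / 4023.2 ≈ 10.738
Gain = 20 log₁₀(10.738) ≈ 20.62 dB
∠H = 0.53° − 8.00° = -7.47°

At s = jω = j1000:
zero (s+432): 432 + j1000 → |·| = √(432²+1000²) = √1186624 ≈ 1089.3, ∠ = arctan(1000/432) ≈ 66.64°
pole (s+40): 40 + j1000 → |·| = √(40²+1000²) = √1001600 ≈ 1000.8, ∠ = arctan(1000/40) ≈ 87.71°
pole (s+100): 100 + j1000 → |·| = √(100²+1000²) = √1010000 ≈ 1005, ∠ = arctan(1000/100) ≈ 84.29°
|H| = 100 · 1089.3 / 1.0058e+06 ≈ 0.1083
Gain = 20 log₁₀(0.1083) ≈ -19.31 dB
∠H = 66.64° − 172.00° = -105.36°

ω = 4: 20.6 dB, -7.5°; ω = 1000: -19.3 dB, -105.4°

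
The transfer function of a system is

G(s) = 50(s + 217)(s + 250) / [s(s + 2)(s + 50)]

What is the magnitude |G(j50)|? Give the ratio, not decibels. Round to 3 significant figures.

16.0

At s = jω = j50:
zero (s+217): 217 + j50 → |·| = √(217²+50²) = √49589 ≈ 222.69, ∠ = arctan(50/217) ≈ 12.98°
zero (s+250): 250 + j50 → |·| = √(250²+50²) = √65000 ≈ 254.95, ∠ = arctan(50/250) ≈ 11.31°
pole (s+2): 2 + j50 → |·| = √(2²+50²) = √2504 ≈ 50.04, ∠ = arctan(50/2) ≈ 87.71°
pole (s+50): 50 + j50 → |·| = √(50²+50²) = √5000 ≈ 70.711, ∠ = arctan(50/50) ≈ 45.00°
pole at origin: |s| = 50, ∠ = 90.00° (in denominator)
|G| = 50 · 56775 / 1.7692e+05 ≈ 16.045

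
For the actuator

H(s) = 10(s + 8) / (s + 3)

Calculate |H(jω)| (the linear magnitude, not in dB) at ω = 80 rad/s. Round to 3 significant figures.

At s = jω = j80:
zero (s+8): 8 + j80 → |·| = √(8²+80²) = √6464 ≈ 80.399, ∠ = arctan(80/8) ≈ 84.29°
pole (s+3): 3 + j80 → |·| = √(3²+80²) = √6409 ≈ 80.056, ∠ = arctan(80/3) ≈ 87.85°
|H| = 10 · 80.399 / 80.056 ≈ 10.043

10.0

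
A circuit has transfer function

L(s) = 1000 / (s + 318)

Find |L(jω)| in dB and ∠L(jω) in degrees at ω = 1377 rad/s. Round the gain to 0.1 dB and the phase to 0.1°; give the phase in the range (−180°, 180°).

At s = jω = j1377:
pole (s+318): 318 + j1377 → |·| = √(318²+1377²) = √1997253 ≈ 1413.2, ∠ = arctan(1377/318) ≈ 77.00°
|L| = 1000 / 1413.2 ≈ 0.70761
Gain = 20 log₁₀(0.70761) ≈ -3.00 dB
∠L = 0.00° − 77.00° = -77.00°

-3.0 dB, -77.0°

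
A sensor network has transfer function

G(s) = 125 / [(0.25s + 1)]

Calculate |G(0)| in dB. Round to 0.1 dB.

41.9 dB

G(0) = 125 · 1 / 1 = 125
20 log₁₀(125) ≈ 41.94 dB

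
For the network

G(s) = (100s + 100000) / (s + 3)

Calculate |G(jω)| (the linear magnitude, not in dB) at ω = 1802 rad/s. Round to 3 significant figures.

Substitute s = j1802:
Numerator: 100(j1802) + 100000 = 100000 + j180200
Denominator: (j1802) + 3 = 3 + j1802
|N| = √(100000² + 180200²) ≈ 2.0609e+05, ∠N ≈ 60.97°
|D| = √(3² + 1802²) ≈ 1802, ∠D ≈ 89.90°
|G| = 2.0609e+05 / 1802 ≈ 114.37

114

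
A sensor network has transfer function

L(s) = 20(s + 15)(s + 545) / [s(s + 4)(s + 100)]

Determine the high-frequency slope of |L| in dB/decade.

Each pole contributes −20 dB/decade at high frequency; each zero contributes +20 dB/decade.
Net: 2 zero(s) − 3 pole(s) → -20 dB/decade.

-20 dB/decade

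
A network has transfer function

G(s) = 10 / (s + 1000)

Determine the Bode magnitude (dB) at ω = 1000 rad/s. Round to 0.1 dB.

At s = jω = j1000:
pole (s+1000): 1000 + j1000 → |·| = √(1000²+1000²) = √2000000 ≈ 1414.2, ∠ = arctan(1000/1000) ≈ 45.00°
|G| = 10 / 1414.2 ≈ 0.0070711
Gain = 20 log₁₀(0.0070711) ≈ -43.01 dB

-43.0 dB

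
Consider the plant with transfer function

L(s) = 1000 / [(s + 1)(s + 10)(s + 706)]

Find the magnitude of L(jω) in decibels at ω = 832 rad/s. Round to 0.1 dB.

-117.6 dB

At s = jω = j832:
pole (s+1): 1 + j832 → |·| = √(1²+832²) = √692225 ≈ 832, ∠ = arctan(832/1) ≈ 89.93°
pole (s+10): 10 + j832 → |·| = √(10²+832²) = √692324 ≈ 832.06, ∠ = arctan(832/10) ≈ 89.31°
pole (s+706): 706 + j832 → |·| = √(706²+832²) = √1190660 ≈ 1091.2, ∠ = arctan(832/706) ≈ 49.68°
|L| = 1000 / 7.5541e+08 ≈ 1.3238e-06
Gain = 20 log₁₀(1.3238e-06) ≈ -117.56 dB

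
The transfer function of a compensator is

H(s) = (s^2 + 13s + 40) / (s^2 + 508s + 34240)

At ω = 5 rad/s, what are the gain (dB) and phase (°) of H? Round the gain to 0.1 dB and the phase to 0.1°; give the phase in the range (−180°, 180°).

-54.2 dB, 72.8°

Substitute s = j5:
Numerator: (j5)^2 + 13(j5) + 40 = 15 + j65
Denominator: (j5)^2 + 508(j5) + 34240 = 34215 + j2540
|N| = √(15² + 65²) ≈ 66.708, ∠N ≈ 77.01°
|D| = √(34215² + 2540²) ≈ 34309, ∠D ≈ 4.25°
|H| = 66.708 / 34309 ≈ 0.0019443
Gain = 20 log₁₀(0.0019443) ≈ -54.22 dB
∠H = 77.01° − 4.25° = 72.76°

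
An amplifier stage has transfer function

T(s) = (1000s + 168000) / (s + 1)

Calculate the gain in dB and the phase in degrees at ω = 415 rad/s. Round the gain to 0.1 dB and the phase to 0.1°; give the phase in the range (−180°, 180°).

Substitute s = j415:
Numerator: 1000(j415) + 168000 = 168000 + j415000
Denominator: (j415) + 1 = 1 + j415
|N| = √(168000² + 415000²) ≈ 4.4772e+05, ∠N ≈ 67.96°
|D| = √(1² + 415²) ≈ 415, ∠D ≈ 89.86°
|T| = 4.4772e+05 / 415 ≈ 1078.8
Gain = 20 log₁₀(1078.8) ≈ 60.66 dB
∠T = 67.96° − 89.86° = -21.90°

60.7 dB, -21.9°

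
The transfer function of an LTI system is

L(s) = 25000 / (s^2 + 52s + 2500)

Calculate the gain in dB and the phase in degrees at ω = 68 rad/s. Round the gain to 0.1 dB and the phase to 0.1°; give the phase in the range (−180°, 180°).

At s = jω = j68:
quadratic: (j68)² + 52·j68 + 2500 = -2124 + j3536 → |·| ≈ 4124.9, ∠ ≈ 120.99°
|L| = 25000 / 4124.9 ≈ 6.0608
Gain = 20 log₁₀(6.0608) ≈ 15.65 dB
∠L = 0.00° − 120.99° = -120.99°

15.7 dB, -121.0°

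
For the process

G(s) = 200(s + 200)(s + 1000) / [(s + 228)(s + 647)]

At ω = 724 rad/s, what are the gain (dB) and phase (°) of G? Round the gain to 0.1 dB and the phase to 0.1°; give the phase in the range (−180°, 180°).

48.0 dB, -10.3°

At s = jω = j724:
zero (s+200): 200 + j724 → |·| = √(200²+724²) = √564176 ≈ 751.12, ∠ = arctan(724/200) ≈ 74.56°
zero (s+1000): 1000 + j724 → |·| = √(1000²+724²) = √1524176 ≈ 1234.6, ∠ = arctan(724/1000) ≈ 35.90°
pole (s+228): 228 + j724 → |·| = √(228²+724²) = √576160 ≈ 759.05, ∠ = arctan(724/228) ≈ 72.52°
pole (s+647): 647 + j724 → |·| = √(647²+724²) = √942785 ≈ 970.97, ∠ = arctan(724/647) ≈ 48.21°
|G| = 200 · 9.2733e+05 / 7.3701e+05 ≈ 251.65
Gain = 20 log₁₀(251.65) ≈ 48.02 dB
∠G = 110.46° − 120.73° = -10.27°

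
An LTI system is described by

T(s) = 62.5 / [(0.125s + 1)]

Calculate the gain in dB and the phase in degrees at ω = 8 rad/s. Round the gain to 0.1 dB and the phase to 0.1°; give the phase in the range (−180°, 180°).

32.9 dB, -45.0°

At ω = 8 rad/s:
pole (1 + j8·0.125) = 1 + j1 → |·| ≈ 1.4142, ∠ ≈ 45.00°
|T| = 62.5 · 1 / (1.4142) ≈ 44.195
Gain = 20 log₁₀(44.195) ≈ 32.91 dB
∠T = (0°) − (45.00°) = -45.00°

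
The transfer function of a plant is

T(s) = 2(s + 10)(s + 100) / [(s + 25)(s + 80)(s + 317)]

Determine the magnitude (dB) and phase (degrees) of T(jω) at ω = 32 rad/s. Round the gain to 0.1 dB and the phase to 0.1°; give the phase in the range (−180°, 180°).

-44.0 dB, 10.8°

At s = jω = j32:
zero (s+10): 10 + j32 → |·| = √(10²+32²) = √1124 ≈ 33.526, ∠ = arctan(32/10) ≈ 72.65°
zero (s+100): 100 + j32 → |·| = √(100²+32²) = √11024 ≈ 105, ∠ = arctan(32/100) ≈ 17.74°
pole (s+25): 25 + j32 → |·| = √(25²+32²) = √1649 ≈ 40.608, ∠ = arctan(32/25) ≈ 52.00°
pole (s+80): 80 + j32 → |·| = √(80²+32²) = √7424 ≈ 86.163, ∠ = arctan(32/80) ≈ 21.80°
pole (s+317): 317 + j32 → |·| = √(317²+32²) = √101513 ≈ 318.61, ∠ = arctan(32/317) ≈ 5.76°
|T| = 2 · 3520.2 / 1.1148e+06 ≈ 0.0063154
Gain = 20 log₁₀(0.0063154) ≈ -43.99 dB
∠T = 90.39° − 79.56° = 10.83°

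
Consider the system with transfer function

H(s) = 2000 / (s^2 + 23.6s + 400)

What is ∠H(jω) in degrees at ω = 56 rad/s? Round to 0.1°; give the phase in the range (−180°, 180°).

-154.2°

At s = jω = j56:
quadratic: (j56)² + 23.6·j56 + 400 = -2736 + j1321.6 → |·| ≈ 3038.5, ∠ ≈ 154.22°
∠H = 0.00° − 154.22° = -154.22°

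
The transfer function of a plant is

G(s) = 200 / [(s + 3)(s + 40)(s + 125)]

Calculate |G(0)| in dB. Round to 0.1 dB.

-37.5 dB

G(0) = 200 / (3·40·125) ≈ 0.013333
20 log₁₀(0.013333) ≈ -37.50 dB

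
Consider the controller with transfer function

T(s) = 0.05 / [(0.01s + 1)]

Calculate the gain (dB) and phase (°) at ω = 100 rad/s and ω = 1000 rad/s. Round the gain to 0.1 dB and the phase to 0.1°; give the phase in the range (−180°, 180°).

ω = 100: -29.0 dB, -45.0°; ω = 1000: -46.1 dB, -84.3°

At ω = 100 rad/s:
pole (1 + j100·0.01) = 1 + j1 → |·| ≈ 1.4142, ∠ ≈ 45.00°
|T| = 0.05 · 1 / (1.4142) ≈ 0.035356
Gain = 20 log₁₀(0.035356) ≈ -29.03 dB
∠T = (0°) − (45.00°) = -45.00°

At ω = 1000 rad/s:
pole (1 + j1000·0.01) = 1 + j10 → |·| ≈ 10.05, ∠ ≈ 84.29°
|T| = 0.05 · 1 / (10.05) ≈ 0.0049751
Gain = 20 log₁₀(0.0049751) ≈ -46.06 dB
∠T = (0°) − (84.29°) = -84.29°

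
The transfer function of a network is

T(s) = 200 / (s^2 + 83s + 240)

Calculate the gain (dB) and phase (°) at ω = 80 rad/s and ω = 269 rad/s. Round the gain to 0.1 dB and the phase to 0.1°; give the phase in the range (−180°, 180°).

ω = 80: -33.1 dB, -132.9°; ω = 269: -51.5 dB, -162.8°

Substitute s = j80:
Numerator: 200 = 200 + j0
Denominator: (j80)^2 + 83(j80) + 240 = -6160 + j6640
|N| = √(200² + 0²) ≈ 200, ∠N ≈ 0.00°
|D| = √(6160² + 6640²) ≈ 9057.3, ∠D ≈ 132.85°
|T| = 200 / 9057.3 ≈ 0.022082
Gain = 20 log₁₀(0.022082) ≈ -33.12 dB
∠T = 0.00° − 132.85° = -132.85°

Substitute s = j269:
Numerator: 200 = 200 + j0
Denominator: (j269)^2 + 83(j269) + 240 = -72121 + j22327
|N| = √(200² + 0²) ≈ 200, ∠N ≈ 0.00°
|D| = √(72121² + 22327²) ≈ 75498, ∠D ≈ 162.80°
|T| = 200 / 75498 ≈ 0.0026491
Gain = 20 log₁₀(0.0026491) ≈ -51.54 dB
∠T = 0.00° − 162.80° = -162.80°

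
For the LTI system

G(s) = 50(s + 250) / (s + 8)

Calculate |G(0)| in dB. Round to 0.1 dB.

G(0) = 50·250 / (8) = 1562.5
20 log₁₀(1562.5) ≈ 63.88 dB

63.9 dB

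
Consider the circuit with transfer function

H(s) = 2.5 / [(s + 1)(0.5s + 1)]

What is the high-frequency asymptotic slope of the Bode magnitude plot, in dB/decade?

Each pole contributes −20 dB/decade at high frequency; each zero contributes +20 dB/decade.
Net: 0 zero(s) − 2 pole(s) → -40 dB/decade.

-40 dB/decade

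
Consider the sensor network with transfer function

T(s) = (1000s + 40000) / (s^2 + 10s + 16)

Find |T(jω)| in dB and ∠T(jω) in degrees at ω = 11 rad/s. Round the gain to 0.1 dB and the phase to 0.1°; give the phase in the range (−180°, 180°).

Substitute s = j11:
Numerator: 1000(j11) + 40000 = 40000 + j11000
Denominator: (j11)^2 + 10(j11) + 16 = -105 + j110
|N| = √(40000² + 11000²) ≈ 41485, ∠N ≈ 15.38°
|D| = √(105² + 110²) ≈ 152.07, ∠D ≈ 133.67°
|T| = 41485 / 152.07 ≈ 272.8
Gain = 20 log₁₀(272.8) ≈ 48.72 dB
∠T = 15.38° − 133.67° = -118.29°

48.7 dB, -118.3°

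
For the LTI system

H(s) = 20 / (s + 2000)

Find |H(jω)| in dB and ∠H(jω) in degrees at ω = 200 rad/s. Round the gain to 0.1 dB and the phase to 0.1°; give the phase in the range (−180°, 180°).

Substitute s = j200:
Numerator: 20 = 20 + j0
Denominator: (j200) + 2000 = 2000 + j200
|N| = √(20² + 0²) ≈ 20, ∠N ≈ 0.00°
|D| = √(2000² + 200²) ≈ 2010, ∠D ≈ 5.71°
|H| = 20 / 2010 ≈ 0.0099502
Gain = 20 log₁₀(0.0099502) ≈ -40.04 dB
∠H = 0.00° − 5.71° = -5.71°

-40.0 dB, -5.7°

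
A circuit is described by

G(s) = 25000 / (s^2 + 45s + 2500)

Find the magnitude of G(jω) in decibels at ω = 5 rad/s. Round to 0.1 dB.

20.1 dB

At s = jω = j5:
quadratic: (j5)² + 45·j5 + 2500 = 2475 + j225 → |·| ≈ 2485.2, ∠ ≈ 5.19°
|G| = 25000 / 2485.2 ≈ 10.06
Gain = 20 log₁₀(10.06) ≈ 20.05 dB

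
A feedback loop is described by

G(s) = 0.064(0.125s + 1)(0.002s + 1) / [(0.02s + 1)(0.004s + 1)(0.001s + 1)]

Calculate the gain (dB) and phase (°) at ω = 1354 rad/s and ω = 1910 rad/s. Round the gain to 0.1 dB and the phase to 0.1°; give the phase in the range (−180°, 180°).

ω = 1354: -18.1 dB, -61.6°; ω = 1910: -20.4 dB, -68.3°

At ω = 1354 rad/s:
zero (1 + j1354·0.125) = 1 + j169.25 → |·| ≈ 169.25, ∠ ≈ 89.66°
zero (1 + j1354·0.002) = 1 + j2.708 → |·| ≈ 2.8867, ∠ ≈ 69.73°
pole (1 + j1354·0.02) = 1 + j27.08 → |·| ≈ 27.098, ∠ ≈ 87.89°
pole (1 + j1354·0.004) = 1 + j5.416 → |·| ≈ 5.5075, ∠ ≈ 79.54°
pole (1 + j1354·0.001) = 1 + j1.354 → |·| ≈ 1.6832, ∠ ≈ 53.55°
|G| = 0.064 · 169.25 · 2.8867 / (27.098 · 5.5075 · 1.6832) ≈ 0.12448
Gain = 20 log₁₀(0.12448) ≈ -18.10 dB
∠G = (89.66° + 69.73°) − (87.89° + 79.54° + 53.55°) = -61.59°

At ω = 1910 rad/s:
zero (1 + j1910·0.125) = 1 + j238.75 → |·| ≈ 238.75, ∠ ≈ 89.76°
zero (1 + j1910·0.002) = 1 + j3.82 → |·| ≈ 3.9487, ∠ ≈ 75.33°
pole (1 + j1910·0.02) = 1 + j38.2 → |·| ≈ 38.213, ∠ ≈ 88.50°
pole (1 + j1910·0.004) = 1 + j7.64 → |·| ≈ 7.7052, ∠ ≈ 82.54°
pole (1 + j1910·0.001) = 1 + j1.91 → |·| ≈ 2.1559, ∠ ≈ 62.37°
|G| = 0.064 · 238.75 · 3.9487 / (38.213 · 7.7052 · 2.1559) ≈ 0.09505
Gain = 20 log₁₀(0.09505) ≈ -20.44 dB
∠G = (89.76° + 75.33°) − (88.50° + 82.54° + 62.37°) = -68.32°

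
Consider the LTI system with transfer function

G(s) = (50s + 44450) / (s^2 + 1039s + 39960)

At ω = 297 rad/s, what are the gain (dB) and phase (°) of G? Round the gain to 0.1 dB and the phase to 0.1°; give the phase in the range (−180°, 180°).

-16.5 dB, -80.4°

Substitute s = j297:
Numerator: 50(j297) + 44450 = 44450 + j14850
Denominator: (j297)^2 + 1039(j297) + 39960 = -48249 + j308583
|N| = √(44450² + 14850²) ≈ 46865, ∠N ≈ 18.47°
|D| = √(48249² + 308583²) ≈ 3.1233e+05, ∠D ≈ 98.89°
|G| = 46865 / 3.1233e+05 ≈ 0.15005
Gain = 20 log₁₀(0.15005) ≈ -16.48 dB
∠G = 18.47° − 98.89° = -80.42°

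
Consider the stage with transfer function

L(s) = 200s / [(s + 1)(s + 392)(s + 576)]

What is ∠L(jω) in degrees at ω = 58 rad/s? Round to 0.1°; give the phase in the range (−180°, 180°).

-13.2°

At s = jω = j58:
zero at origin: s = j58 → |·| = 58, ∠ = 90.00°
pole (s+1): 1 + j58 → |·| = √(1²+58²) = √3365 ≈ 58.009, ∠ = arctan(58/1) ≈ 89.01°
pole (s+392): 392 + j58 → |·| = √(392²+58²) = √157028 ≈ 396.27, ∠ = arctan(58/392) ≈ 8.42°
pole (s+576): 576 + j58 → |·| = √(576²+58²) = √335140 ≈ 578.91, ∠ = arctan(58/576) ≈ 5.75°
∠L = 90.00° − 103.18° = -13.18°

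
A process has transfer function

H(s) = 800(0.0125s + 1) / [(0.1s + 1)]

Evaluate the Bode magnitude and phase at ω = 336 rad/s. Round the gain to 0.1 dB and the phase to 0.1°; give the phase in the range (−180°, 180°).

At ω = 336 rad/s:
zero (1 + j336·0.0125) = 1 + j4.2 → |·| ≈ 4.3174, ∠ ≈ 76.61°
pole (1 + j336·0.1) = 1 + j33.6 → |·| ≈ 33.615, ∠ ≈ 88.30°
|H| = 800 · 4.3174 / (33.615) ≈ 102.75
Gain = 20 log₁₀(102.75) ≈ 40.24 dB
∠H = (76.61°) − (88.30°) = -11.69°

40.2 dB, -11.7°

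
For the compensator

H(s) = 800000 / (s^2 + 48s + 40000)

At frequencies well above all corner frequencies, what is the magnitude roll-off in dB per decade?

Each pole contributes −20 dB/decade at high frequency; each zero contributes +20 dB/decade.
Net: 0 zero(s) − 2 pole(s) → -40 dB/decade.

-40 dB/decade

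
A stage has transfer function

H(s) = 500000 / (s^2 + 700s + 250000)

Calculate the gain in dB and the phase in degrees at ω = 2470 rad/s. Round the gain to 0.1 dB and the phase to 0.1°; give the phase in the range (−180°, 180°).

At s = jω = j2470:
quadratic: (j2470)² + 700·j2470 + 250000 = -5850900 + j1729000 → |·| ≈ 6.101e+06, ∠ ≈ 163.54°
|H| = 500000 / 6.101e+06 ≈ 0.081954
Gain = 20 log₁₀(0.081954) ≈ -21.73 dB
∠H = 0.00° − 163.54° = -163.54°

-21.7 dB, -163.5°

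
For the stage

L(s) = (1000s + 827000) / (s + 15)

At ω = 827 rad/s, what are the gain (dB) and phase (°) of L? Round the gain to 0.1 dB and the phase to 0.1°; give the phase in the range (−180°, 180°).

Substitute s = j827:
Numerator: 1000(j827) + 827000 = 827000 + j827000
Denominator: (j827) + 15 = 15 + j827
|N| = √(827000² + 827000²) ≈ 1.1696e+06, ∠N ≈ 45.00°
|D| = √(15² + 827²) ≈ 827.14, ∠D ≈ 88.96°
|L| = 1.1696e+06 / 827.14 ≈ 1414
Gain = 20 log₁₀(1414) ≈ 63.01 dB
∠L = 45.00° − 88.96° = -43.96°

63.0 dB, -44.0°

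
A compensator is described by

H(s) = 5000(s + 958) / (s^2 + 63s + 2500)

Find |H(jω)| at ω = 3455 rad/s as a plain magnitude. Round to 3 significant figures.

At s = jω = j3455:
zero (s+958): 958 + j3455 → |·| = √(958²+3455²) = √12854789 ≈ 3585.4, ∠ = arctan(3455/958) ≈ 74.50°
quadratic: (j3455)² + 63·j3455 + 2500 = -11934525 + j217665 → |·| ≈ 1.1937e+07, ∠ ≈ 178.96°
|H| = 5000 · 3585.4 / 1.1937e+07 ≈ 1.5018

1.50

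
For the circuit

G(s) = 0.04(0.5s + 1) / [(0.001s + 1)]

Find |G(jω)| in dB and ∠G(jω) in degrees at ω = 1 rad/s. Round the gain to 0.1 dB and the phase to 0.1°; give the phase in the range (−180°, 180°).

At ω = 1 rad/s:
zero (1 + j1·0.5) = 1 + j0.5 → |·| ≈ 1.118, ∠ ≈ 26.57°
pole (1 + j1·0.001) = 1 + j0.001 → |·| ≈ 1, ∠ ≈ 0.06°
|G| = 0.04 · 1.118 / (1) ≈ 0.04472
Gain = 20 log₁₀(0.04472) ≈ -26.99 dB
∠G = (26.57°) − (0.06°) = 26.51°

-27.0 dB, 26.5°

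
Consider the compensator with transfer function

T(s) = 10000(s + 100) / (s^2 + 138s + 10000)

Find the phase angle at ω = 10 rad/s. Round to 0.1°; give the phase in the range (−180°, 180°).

-2.2°

At s = jω = j10:
zero (s+100): 100 + j10 → |·| = √(100²+10²) = √10100 ≈ 100.5, ∠ = arctan(10/100) ≈ 5.71°
quadratic: (j10)² + 138·j10 + 10000 = 9900 + j1380 → |·| ≈ 9995.7, ∠ ≈ 7.94°
∠T = 5.71° − 7.94° = -2.23°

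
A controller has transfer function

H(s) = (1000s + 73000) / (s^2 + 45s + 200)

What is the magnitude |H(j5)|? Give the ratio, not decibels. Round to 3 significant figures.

257

Substitute s = j5:
Numerator: 1000(j5) + 73000 = 73000 + j5000
Denominator: (j5)^2 + 45(j5) + 200 = 175 + j225
|N| = √(73000² + 5000²) ≈ 73171, ∠N ≈ 3.92°
|D| = √(175² + 225²) ≈ 285.04, ∠D ≈ 52.13°
|H| = 73171 / 285.04 ≈ 256.7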